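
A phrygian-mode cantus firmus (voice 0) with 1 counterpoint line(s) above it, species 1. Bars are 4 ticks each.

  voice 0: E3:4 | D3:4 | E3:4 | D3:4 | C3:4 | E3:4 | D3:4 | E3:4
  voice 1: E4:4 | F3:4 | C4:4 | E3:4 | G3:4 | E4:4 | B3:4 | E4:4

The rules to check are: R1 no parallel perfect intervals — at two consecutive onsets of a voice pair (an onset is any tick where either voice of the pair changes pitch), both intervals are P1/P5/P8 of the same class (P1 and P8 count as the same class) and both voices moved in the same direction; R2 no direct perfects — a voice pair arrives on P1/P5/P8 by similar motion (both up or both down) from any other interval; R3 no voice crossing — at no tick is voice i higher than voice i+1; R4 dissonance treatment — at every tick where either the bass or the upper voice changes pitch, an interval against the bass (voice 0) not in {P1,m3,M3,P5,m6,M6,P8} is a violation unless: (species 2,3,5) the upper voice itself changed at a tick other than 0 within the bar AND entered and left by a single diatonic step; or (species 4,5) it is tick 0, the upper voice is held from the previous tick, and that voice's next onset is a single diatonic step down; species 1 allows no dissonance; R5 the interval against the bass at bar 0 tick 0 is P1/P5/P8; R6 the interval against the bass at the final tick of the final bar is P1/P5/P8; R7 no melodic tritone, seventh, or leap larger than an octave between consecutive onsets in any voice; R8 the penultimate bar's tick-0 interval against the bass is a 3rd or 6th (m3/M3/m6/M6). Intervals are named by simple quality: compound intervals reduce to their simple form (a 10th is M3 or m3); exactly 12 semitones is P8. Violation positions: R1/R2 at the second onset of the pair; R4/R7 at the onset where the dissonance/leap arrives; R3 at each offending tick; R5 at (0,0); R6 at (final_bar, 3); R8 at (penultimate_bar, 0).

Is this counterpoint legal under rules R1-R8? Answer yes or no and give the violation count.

No (4 violations)

bar 0: v0=E3 v1=E4 (P8)
bar 1: v0=D3 v1=F3 (m3)
bar 2: v0=E3 v1=C4 (m6)
bar 3: v0=D3 v1=E3 (M2)
bar 4: v0=C3 v1=G3 (P5)
bar 5: v0=E3 v1=E4 (P8)
bar 6: v0=D3 v1=B3 (M6)
bar 7: v0=E3 v1=E4 (P8)
  R7 @ bar1.0: E4->F3 leap 11st
  R4 @ bar3.0: D3/E3 M2 untreated
  R2 @ bar5.0: C3/G3 P5 -> E3/E4 P8 similar
  R2 @ bar7.0: D3/B3 M6 -> E3/E4 P8 similar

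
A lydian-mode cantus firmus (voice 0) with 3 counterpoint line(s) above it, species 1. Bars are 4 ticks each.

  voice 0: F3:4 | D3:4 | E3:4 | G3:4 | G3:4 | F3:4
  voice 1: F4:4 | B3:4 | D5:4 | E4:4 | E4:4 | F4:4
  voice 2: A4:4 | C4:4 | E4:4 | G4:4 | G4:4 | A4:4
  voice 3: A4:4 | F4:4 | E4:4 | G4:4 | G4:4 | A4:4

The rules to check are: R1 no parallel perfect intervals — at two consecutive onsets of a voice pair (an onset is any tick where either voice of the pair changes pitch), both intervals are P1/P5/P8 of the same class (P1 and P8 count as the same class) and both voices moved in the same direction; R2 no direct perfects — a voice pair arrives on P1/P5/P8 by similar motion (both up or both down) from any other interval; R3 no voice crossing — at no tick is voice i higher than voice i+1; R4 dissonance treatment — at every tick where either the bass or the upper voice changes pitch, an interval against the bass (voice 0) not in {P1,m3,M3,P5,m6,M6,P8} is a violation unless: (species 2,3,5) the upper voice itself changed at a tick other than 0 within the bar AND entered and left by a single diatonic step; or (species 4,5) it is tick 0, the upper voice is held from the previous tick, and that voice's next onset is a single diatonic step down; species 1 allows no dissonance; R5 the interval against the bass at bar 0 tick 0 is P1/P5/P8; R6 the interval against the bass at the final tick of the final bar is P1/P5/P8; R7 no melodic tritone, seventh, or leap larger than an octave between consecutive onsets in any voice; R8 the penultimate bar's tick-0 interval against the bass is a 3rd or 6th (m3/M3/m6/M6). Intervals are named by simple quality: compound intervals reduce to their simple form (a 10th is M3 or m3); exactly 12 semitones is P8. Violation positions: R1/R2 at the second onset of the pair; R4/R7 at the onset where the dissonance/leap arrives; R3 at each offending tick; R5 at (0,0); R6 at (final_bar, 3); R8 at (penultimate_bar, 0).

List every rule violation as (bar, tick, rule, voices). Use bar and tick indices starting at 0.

(0, 0, R5, (0, 2))
(0, 0, R5, (0, 3))
(1, 0, R4, (0, 2))
(1, 0, R7, (1,))
(2, 0, R2, (0, 2))
(2, 0, R3, (1, 2))
(2, 0, R4, (0, 1))
(2, 0, R7, (1,))
(2, 1, R3, (1, 2))
(2, 2, R3, (1, 2))
(2, 3, R3, (1, 2))
(3, 0, R1, (0, 2))
(3, 0, R1, (0, 3))
(3, 0, R1, (2, 3))
(3, 0, R7, (1,))
(4, 0, R8, (0, 2))
(4, 0, R8, (0, 3))
(5, 0, R1, (2, 3))
(5, 3, R6, (0, 2))
(5, 3, R6, (0, 3))

bar 0: v0=F3 v1=F4 v2=A4 v3=A4 downbeat M3
bar 1: v0=D3 v1=B3 v2=C4 v3=F4 downbeat m3
bar 2: v0=E3 v1=D5 v2=E4 v3=E4 downbeat P8
bar 3: v0=G3 v1=E4 v2=G4 v3=G4 downbeat P8
bar 4: v0=G3 v1=E4 v2=G4 v3=G4 downbeat P8
bar 5: v0=F3 v1=F4 v2=A4 v3=A4 downbeat M3
  -> R5 @ bar 0 tick 0 v(0, 2): opens on M3
  -> R5 @ bar 0 tick 0 v(0, 3): opens on M3
  -> R4 @ bar 1 tick 0 v(0, 2): D3/C4 m7 untreated
  -> R7 @ bar 1 tick 0 v(1,): F4->B3 leap 6st
  -> R2 @ bar 2 tick 0 v(0, 2): D3/C4 m7 -> E3/E4 P8 similar
  -> R3 @ bar 2 tick 0 v(1, 2): D5 above E4
  -> R4 @ bar 2 tick 0 v(0, 1): E3/D5 m7 untreated
  -> R7 @ bar 2 tick 0 v(1,): B3->D5 leap 15st
  -> R3 @ bar 2 tick 1 v(1, 2): D5 above E4
  -> R3 @ bar 2 tick 2 v(1, 2): D5 above E4
  -> R3 @ bar 2 tick 3 v(1, 2): D5 above E4
  -> R1 @ bar 3 tick 0 v(0, 2): E3/E4 P8 -> G3/G4 P8 similar
  -> R1 @ bar 3 tick 0 v(0, 3): E3/E4 P8 -> G3/G4 P8 similar
  -> R1 @ bar 3 tick 0 v(2, 3): E4/E4 P1 -> G4/G4 P1 similar
  -> R7 @ bar 3 tick 0 v(1,): D5->E4 leap 10st
  -> R8 @ bar 4 tick 0 v(0, 2): penult P8 not 3rd/6th
  -> R8 @ bar 4 tick 0 v(0, 3): penult P8 not 3rd/6th
  -> R1 @ bar 5 tick 0 v(2, 3): G4/G4 P1 -> A4/A4 P1 similar
  -> R6 @ bar 5 tick 3 v(0, 2): closes on M3
  -> R6 @ bar 5 tick 3 v(0, 3): closes on M3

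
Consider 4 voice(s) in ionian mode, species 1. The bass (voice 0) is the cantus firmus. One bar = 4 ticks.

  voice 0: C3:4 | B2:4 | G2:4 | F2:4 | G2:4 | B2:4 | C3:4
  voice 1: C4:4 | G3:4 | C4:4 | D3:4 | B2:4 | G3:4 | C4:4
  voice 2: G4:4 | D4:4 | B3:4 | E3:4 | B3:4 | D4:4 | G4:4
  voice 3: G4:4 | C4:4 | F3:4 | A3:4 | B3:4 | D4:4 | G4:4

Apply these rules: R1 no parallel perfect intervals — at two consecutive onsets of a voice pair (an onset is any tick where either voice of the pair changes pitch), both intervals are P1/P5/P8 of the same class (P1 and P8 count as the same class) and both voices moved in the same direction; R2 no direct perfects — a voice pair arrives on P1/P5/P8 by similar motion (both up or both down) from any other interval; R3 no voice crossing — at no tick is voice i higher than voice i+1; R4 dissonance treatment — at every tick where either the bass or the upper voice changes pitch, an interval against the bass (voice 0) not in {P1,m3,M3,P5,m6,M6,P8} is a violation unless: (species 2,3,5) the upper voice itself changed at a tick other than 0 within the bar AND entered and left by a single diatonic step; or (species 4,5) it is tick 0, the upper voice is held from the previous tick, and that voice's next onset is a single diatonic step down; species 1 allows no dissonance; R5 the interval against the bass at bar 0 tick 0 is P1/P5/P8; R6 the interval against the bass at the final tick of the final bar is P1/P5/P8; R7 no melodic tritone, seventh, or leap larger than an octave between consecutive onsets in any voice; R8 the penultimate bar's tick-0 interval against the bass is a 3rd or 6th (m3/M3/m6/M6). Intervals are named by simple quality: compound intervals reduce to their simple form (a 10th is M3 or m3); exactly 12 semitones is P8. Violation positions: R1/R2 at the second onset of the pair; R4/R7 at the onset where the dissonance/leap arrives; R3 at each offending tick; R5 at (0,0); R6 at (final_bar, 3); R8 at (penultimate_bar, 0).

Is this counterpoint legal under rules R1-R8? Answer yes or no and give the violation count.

bar 0: v0=C3 v1=C4 v2=G4 v3=G4 (P5)
bar 1: v0=B2 v1=G3 v2=D4 v3=C4 (m2)
bar 2: v0=G2 v1=C4 v2=B3 v3=F3 (m7)
bar 3: v0=F2 v1=D3 v2=E3 v3=A3 (M3)
bar 4: v0=G2 v1=B2 v2=B3 v3=B3 (M3)
bar 5: v0=B2 v1=G3 v2=D4 v3=D4 (m3)
bar 6: v0=C3 v1=C4 v2=G4 v3=G4 (P5)
  R1 @ bar1.0: C4/G4 P5 -> G3/D4 P5 similar
  R3 @ bar1.0: D4 above C4
  R4 @ bar1.0: B2/C4 m2 untreated
  R3 @ bar1.1: D4 above C4
  R3 @ bar1.2: D4 above C4
  R3 @ bar1.3: D4 above C4
  R3 @ bar2.0: C4 above B3
  R3 @ bar2.0: B3 above F3
  R4 @ bar2.0: G2/C4 P4 untreated
  R4 @ bar2.0: G2/F3 m7 untreated
  R3 @ bar2.1: C4 above B3
  R3 @ bar2.1: B3 above F3
  R3 @ bar2.2: C4 above B3
  R3 @ bar2.2: B3 above F3
  R3 @ bar2.3: C4 above B3
  R3 @ bar2.3: B3 above F3
  R4 @ bar3.0: F2/E3 M7 untreated
  R7 @ bar3.0: C4->D3 leap 10st
  R2 @ bar4.0: E3/A3 P4 -> B3/B3 P1 similar
  R1 @ bar5.0: B3/B3 P1 -> D4/D4 P1 similar
  R2 @ bar5.0: B2/B3 P8 -> G3/D4 P5 similar
  R2 @ bar5.0: B2/B3 P8 -> G3/D4 P5 similar
  R1 @ bar6.0: G3/D4 P5 -> C4/G4 P5 similar
  R1 @ bar6.0: G3/D4 P5 -> C4/G4 P5 similar
  R1 @ bar6.0: D4/D4 P1 -> G4/G4 P1 similar
  R2 @ bar6.0: B2/G3 m6 -> C3/C4 P8 similar
  R2 @ bar6.0: B2/D4 m3 -> C3/G4 P5 similar
  R2 @ bar6.0: B2/D4 m3 -> C3/G4 P5 similar

No (28 violations)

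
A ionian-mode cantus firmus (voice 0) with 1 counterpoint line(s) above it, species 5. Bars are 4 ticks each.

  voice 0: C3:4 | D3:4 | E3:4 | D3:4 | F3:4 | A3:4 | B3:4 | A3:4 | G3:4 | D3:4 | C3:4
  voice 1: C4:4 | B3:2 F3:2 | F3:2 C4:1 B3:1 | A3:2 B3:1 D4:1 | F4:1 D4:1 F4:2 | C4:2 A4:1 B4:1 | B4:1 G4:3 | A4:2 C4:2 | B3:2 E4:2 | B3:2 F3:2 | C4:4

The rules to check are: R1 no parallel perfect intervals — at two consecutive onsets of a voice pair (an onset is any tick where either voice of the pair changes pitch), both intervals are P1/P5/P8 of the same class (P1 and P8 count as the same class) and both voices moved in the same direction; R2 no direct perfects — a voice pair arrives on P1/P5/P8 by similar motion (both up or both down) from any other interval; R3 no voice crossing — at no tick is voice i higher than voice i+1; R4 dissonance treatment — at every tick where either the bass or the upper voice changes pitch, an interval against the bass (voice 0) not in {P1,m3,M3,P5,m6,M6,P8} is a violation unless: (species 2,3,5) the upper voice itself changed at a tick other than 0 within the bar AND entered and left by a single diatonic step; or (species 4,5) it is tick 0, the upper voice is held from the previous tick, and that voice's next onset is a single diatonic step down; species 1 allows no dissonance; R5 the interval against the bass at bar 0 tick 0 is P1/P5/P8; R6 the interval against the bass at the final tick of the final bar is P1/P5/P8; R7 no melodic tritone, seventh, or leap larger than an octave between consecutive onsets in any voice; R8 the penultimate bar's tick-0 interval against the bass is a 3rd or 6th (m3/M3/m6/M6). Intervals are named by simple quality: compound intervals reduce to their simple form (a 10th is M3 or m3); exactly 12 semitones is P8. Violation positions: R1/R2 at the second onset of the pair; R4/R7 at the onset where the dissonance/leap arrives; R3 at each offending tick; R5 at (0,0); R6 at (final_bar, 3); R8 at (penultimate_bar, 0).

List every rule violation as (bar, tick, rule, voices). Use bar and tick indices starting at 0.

bar 0: v0=C3 v1=C4 downbeat P8
bar 1: v0=D3 v1=B3 downbeat M6
bar 2: v0=E3 v1=F3 downbeat m2
bar 3: v0=D3 v1=A3 downbeat P5
bar 4: v0=F3 v1=F4 downbeat P8
bar 5: v0=A3 v1=C4 downbeat m3
bar 6: v0=B3 v1=B4 downbeat P8
bar 7: v0=A3 v1=A4 downbeat P8
bar 8: v0=G3 v1=B3 downbeat M3
bar 9: v0=D3 v1=B3 downbeat M6
bar 10: v0=C3 v1=C4 downbeat P8
  -> R7 @ bar 1 tick 2 v(1,): B3->F3 leap 6st
  -> R4 @ bar 2 tick 0 v(0, 1): E3/F3 m2 untreated
  -> R1 @ bar 3 tick 0 v(0, 1): E3/B3 P5 -> D3/A3 P5 similar
  -> R1 @ bar 4 tick 0 v(0, 1): D3/D4 P8 -> F3/F4 P8 similar
  -> R4 @ bar 5 tick 3 v(0, 1): A3/B4 M2 untreated
  -> R7 @ bar 9 tick 2 v(1,): B3->F3 leap 6st

(1, 2, R7, (1,))
(2, 0, R4, (0, 1))
(3, 0, R1, (0, 1))
(4, 0, R1, (0, 1))
(5, 3, R4, (0, 1))
(9, 2, R7, (1,))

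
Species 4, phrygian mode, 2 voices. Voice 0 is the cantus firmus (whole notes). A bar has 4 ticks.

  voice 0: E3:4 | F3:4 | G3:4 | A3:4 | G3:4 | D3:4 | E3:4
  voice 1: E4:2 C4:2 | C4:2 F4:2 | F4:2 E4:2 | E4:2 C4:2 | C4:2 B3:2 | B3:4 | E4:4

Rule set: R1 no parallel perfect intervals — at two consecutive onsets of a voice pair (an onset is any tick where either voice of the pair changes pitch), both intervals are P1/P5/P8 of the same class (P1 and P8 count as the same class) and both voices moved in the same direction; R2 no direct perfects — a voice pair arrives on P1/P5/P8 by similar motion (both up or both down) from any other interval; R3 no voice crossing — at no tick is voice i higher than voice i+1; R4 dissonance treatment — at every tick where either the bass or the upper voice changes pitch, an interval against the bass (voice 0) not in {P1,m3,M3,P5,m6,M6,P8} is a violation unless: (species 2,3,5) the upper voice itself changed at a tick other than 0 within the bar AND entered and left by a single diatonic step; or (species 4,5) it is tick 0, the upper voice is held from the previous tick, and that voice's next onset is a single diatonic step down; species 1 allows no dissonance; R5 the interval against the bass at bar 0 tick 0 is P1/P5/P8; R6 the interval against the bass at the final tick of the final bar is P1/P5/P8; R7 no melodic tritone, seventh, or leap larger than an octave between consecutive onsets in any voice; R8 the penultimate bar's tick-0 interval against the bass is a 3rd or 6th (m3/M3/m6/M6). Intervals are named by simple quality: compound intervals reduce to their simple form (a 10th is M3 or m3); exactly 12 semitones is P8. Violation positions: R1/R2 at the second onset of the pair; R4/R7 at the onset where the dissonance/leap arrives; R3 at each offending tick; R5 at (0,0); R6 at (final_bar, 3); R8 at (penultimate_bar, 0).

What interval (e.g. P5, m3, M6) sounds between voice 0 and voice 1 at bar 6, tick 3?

voice 0=E3 voice 1=E4 -> P8

P8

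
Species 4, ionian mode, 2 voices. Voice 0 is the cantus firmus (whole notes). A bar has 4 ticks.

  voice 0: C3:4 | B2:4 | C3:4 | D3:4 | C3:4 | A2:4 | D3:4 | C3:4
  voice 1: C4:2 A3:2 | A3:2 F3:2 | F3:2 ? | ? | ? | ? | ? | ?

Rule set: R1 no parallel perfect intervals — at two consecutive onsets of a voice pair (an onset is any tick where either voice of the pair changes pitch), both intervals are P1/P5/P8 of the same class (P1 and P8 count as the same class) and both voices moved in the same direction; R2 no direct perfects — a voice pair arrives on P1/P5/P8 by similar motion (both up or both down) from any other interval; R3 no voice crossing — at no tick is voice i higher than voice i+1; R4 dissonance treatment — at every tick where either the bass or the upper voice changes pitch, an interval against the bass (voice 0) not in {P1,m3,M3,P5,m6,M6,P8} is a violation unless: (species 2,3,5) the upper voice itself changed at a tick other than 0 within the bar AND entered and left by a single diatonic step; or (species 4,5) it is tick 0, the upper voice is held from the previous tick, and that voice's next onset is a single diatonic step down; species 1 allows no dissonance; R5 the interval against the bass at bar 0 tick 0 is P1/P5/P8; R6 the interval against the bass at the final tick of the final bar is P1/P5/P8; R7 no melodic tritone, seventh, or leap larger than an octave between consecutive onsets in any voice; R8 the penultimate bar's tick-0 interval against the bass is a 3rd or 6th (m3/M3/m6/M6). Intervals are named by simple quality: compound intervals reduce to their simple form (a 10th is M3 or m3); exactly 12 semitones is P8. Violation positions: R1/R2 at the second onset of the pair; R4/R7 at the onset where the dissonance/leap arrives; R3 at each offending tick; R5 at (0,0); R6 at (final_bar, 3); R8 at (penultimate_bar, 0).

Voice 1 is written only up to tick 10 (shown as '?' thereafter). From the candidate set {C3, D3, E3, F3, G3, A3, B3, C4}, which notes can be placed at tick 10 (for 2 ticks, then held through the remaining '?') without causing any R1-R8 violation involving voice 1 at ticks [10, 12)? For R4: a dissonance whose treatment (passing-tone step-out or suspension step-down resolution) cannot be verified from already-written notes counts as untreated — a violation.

C3: legal
D3: violates R4
E3: legal
F3: legal
G3: legal
A3: legal
B3: violates R4,R7
C4: legal

{A3, C3, C4, E3, F3, G3}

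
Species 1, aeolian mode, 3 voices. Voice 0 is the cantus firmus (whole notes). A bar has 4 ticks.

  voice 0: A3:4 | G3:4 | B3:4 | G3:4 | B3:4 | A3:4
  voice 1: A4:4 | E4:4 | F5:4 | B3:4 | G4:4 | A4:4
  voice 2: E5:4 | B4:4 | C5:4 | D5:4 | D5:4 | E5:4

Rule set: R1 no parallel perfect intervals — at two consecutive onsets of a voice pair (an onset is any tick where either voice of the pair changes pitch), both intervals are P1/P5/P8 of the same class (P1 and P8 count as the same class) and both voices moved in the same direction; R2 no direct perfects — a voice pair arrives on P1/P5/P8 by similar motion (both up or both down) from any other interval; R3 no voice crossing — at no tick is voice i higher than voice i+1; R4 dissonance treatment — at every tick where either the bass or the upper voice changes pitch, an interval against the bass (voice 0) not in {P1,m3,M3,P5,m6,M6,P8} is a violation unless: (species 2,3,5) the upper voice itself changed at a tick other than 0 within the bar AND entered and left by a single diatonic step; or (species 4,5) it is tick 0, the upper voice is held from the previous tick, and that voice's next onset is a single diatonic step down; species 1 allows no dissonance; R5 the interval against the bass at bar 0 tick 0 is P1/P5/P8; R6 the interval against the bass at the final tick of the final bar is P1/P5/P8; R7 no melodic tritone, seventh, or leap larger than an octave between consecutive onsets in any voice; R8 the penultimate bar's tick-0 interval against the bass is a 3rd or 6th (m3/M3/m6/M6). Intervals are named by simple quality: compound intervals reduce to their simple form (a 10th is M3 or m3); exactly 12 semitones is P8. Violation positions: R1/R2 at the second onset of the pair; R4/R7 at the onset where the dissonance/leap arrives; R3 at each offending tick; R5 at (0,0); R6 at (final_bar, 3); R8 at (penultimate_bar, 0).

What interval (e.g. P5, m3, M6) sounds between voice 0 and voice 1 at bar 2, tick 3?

TT

voice 0=B3 voice 1=F5 -> TT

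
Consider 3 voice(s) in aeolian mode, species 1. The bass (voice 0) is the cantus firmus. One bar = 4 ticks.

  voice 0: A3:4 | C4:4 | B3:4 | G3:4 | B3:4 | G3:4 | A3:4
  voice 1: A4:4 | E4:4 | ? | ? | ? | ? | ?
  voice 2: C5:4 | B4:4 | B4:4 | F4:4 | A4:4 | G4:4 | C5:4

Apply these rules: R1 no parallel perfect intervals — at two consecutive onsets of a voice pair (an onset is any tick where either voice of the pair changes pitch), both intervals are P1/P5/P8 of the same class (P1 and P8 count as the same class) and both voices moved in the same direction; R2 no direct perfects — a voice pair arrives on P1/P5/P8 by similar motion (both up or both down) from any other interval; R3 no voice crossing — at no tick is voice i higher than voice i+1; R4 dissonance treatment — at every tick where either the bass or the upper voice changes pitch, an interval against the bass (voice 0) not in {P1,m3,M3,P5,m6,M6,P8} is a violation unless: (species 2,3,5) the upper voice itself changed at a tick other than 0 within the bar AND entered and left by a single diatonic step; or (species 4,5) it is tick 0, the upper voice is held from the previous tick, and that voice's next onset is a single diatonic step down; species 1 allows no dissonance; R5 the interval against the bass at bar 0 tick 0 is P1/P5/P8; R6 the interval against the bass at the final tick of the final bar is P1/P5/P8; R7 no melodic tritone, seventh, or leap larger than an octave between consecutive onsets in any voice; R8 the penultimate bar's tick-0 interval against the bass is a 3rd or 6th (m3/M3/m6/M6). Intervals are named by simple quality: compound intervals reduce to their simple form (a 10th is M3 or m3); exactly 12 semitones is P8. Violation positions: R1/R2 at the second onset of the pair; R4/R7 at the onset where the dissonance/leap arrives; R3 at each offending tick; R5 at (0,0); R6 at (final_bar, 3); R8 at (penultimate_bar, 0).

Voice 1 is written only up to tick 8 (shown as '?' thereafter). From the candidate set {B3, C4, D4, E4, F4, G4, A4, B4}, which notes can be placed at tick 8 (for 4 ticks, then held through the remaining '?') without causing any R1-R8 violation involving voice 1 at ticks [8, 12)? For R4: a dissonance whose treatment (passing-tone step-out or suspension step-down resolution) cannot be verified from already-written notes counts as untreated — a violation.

{B4, D4, G4}

B3: violates R2
C4: violates R4
D4: legal
E4: violates R4
F4: violates R4
G4: legal
A4: violates R4
B4: legal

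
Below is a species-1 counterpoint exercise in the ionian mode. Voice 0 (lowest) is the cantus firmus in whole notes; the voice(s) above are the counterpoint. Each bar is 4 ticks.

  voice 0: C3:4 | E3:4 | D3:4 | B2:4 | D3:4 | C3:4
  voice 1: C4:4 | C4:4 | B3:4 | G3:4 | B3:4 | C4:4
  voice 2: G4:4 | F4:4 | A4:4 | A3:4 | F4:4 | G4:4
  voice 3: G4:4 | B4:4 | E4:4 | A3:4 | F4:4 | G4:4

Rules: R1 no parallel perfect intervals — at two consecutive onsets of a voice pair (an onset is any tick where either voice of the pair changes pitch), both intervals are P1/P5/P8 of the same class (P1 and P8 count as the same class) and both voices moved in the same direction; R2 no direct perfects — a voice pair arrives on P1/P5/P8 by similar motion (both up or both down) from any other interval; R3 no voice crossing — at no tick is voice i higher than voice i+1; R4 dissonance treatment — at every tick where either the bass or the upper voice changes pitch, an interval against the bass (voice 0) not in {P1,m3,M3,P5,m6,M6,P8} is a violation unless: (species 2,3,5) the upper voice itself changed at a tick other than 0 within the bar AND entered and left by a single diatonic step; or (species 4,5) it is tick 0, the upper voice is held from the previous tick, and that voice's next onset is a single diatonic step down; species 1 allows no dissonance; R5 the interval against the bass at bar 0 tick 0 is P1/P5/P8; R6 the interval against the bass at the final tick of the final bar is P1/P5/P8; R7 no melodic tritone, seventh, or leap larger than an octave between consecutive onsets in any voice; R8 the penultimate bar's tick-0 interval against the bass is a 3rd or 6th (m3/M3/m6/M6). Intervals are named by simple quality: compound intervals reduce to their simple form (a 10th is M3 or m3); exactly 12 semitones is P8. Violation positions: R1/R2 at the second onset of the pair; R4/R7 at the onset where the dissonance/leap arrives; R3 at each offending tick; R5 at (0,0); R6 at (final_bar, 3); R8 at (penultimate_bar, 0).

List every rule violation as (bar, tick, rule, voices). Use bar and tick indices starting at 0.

bar 0: v0=C3 v1=C4 v2=G4 v3=G4 downbeat P5
bar 1: v0=E3 v1=C4 v2=F4 v3=B4 downbeat P5
bar 2: v0=D3 v1=B3 v2=A4 v3=E4 downbeat M2
bar 3: v0=B2 v1=G3 v2=A3 v3=A3 downbeat m7
bar 4: v0=D3 v1=B3 v2=F4 v3=F4 downbeat m3
bar 5: v0=C3 v1=C4 v2=G4 v3=G4 downbeat P5
  -> R1 @ bar 1 tick 0 v(0, 3): C3/G4 P5 -> E3/B4 P5 similar
  -> R4 @ bar 1 tick 0 v(0, 2): E3/F4 m2 untreated
  -> R3 @ bar 2 tick 0 v(2, 3): A4 above E4
  -> R4 @ bar 2 tick 0 v(0, 3): D3/E4 M2 untreated
  -> R3 @ bar 2 tick 1 v(2, 3): A4 above E4
  -> R3 @ bar 2 tick 2 v(2, 3): A4 above E4
  -> R3 @ bar 2 tick 3 v(2, 3): A4 above E4
  -> R2 @ bar 3 tick 0 v(2, 3): A4/E4 P4 -> A3/A3 P1 similar
  -> R4 @ bar 3 tick 0 v(0, 2): B2/A3 m7 untreated
  -> R4 @ bar 3 tick 0 v(0, 3): B2/A3 m7 untreated
  -> R1 @ bar 4 tick 0 v(2, 3): A3/A3 P1 -> F4/F4 P1 similar
  -> R1 @ bar 5 tick 0 v(2, 3): F4/F4 P1 -> G4/G4 P1 similar
  -> R2 @ bar 5 tick 0 v(1, 2): B3/F4 TT -> C4/G4 P5 similar
  -> R2 @ bar 5 tick 0 v(1, 3): B3/F4 TT -> C4/G4 P5 similar

(1, 0, R1, (0, 3))
(1, 0, R4, (0, 2))
(2, 0, R3, (2, 3))
(2, 0, R4, (0, 3))
(2, 1, R3, (2, 3))
(2, 2, R3, (2, 3))
(2, 3, R3, (2, 3))
(3, 0, R2, (2, 3))
(3, 0, R4, (0, 2))
(3, 0, R4, (0, 3))
(4, 0, R1, (2, 3))
(5, 0, R1, (2, 3))
(5, 0, R2, (1, 2))
(5, 0, R2, (1, 3))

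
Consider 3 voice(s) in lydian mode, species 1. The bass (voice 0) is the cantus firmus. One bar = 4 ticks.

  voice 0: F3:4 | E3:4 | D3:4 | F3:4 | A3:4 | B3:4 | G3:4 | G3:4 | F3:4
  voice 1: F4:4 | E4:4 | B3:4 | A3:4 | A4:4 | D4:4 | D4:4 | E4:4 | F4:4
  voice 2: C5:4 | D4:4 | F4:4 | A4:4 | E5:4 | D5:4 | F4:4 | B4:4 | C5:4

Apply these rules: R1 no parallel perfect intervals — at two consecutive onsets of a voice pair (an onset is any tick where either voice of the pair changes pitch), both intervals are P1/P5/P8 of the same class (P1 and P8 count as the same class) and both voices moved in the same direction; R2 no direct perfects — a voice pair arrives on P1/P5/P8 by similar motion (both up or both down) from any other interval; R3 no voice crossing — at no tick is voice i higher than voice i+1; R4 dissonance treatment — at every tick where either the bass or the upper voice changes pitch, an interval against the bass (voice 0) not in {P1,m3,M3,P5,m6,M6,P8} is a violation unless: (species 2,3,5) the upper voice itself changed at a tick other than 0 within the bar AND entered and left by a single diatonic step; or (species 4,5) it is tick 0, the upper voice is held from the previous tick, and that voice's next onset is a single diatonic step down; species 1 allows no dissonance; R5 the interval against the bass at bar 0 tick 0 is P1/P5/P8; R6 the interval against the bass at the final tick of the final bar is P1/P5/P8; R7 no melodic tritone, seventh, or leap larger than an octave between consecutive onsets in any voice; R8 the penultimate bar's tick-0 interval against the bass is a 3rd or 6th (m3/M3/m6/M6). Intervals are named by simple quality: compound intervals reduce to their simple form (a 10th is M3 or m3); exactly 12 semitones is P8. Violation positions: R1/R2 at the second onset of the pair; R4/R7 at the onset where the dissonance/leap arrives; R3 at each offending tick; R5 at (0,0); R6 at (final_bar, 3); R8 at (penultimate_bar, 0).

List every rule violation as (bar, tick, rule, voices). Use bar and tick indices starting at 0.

bar 0: v0=F3 v1=F4 v2=C5 downbeat P5
bar 1: v0=E3 v1=E4 v2=D4 downbeat m7
bar 2: v0=D3 v1=B3 v2=F4 downbeat m3
bar 3: v0=F3 v1=A3 v2=A4 downbeat M3
bar 4: v0=A3 v1=A4 v2=E5 downbeat P5
bar 5: v0=B3 v1=D4 v2=D5 downbeat m3
bar 6: v0=G3 v1=D4 v2=F4 downbeat m7
bar 7: v0=G3 v1=E4 v2=B4 downbeat M3
bar 8: v0=F3 v1=F4 v2=C5 downbeat P5
  -> R1 @ bar 1 tick 0 v(0, 1): F3/F4 P8 -> E3/E4 P8 similar
  -> R3 @ bar 1 tick 0 v(1, 2): E4 above D4
  -> R4 @ bar 1 tick 0 v(0, 2): E3/D4 m7 untreated
  -> R7 @ bar 1 tick 0 v(2,): C5->D4 leap 10st
  -> R3 @ bar 1 tick 1 v(1, 2): E4 above D4
  -> R3 @ bar 1 tick 2 v(1, 2): E4 above D4
  -> R3 @ bar 1 tick 3 v(1, 2): E4 above D4
  -> R2 @ bar 4 tick 0 v(0, 1): F3/A3 M3 -> A3/A4 P8 similar
  -> R2 @ bar 4 tick 0 v(0, 2): F3/A4 M3 -> A3/E5 P5 similar
  -> R2 @ bar 4 tick 0 v(1, 2): A3/A4 P8 -> A4/E5 P5 similar
  -> R2 @ bar 5 tick 0 v(1, 2): A4/E5 P5 -> D4/D5 P8 similar
  -> R4 @ bar 6 tick 0 v(0, 2): G3/F4 m7 untreated
  -> R2 @ bar 7 tick 0 v(1, 2): D4/F4 m3 -> E4/B4 P5 similar
  -> R7 @ bar 7 tick 0 v(2,): F4->B4 leap 6st
  -> R1 @ bar 8 tick 0 v(1, 2): E4/B4 P5 -> F4/C5 P5 similar

(1, 0, R1, (0, 1))
(1, 0, R3, (1, 2))
(1, 0, R4, (0, 2))
(1, 0, R7, (2,))
(1, 1, R3, (1, 2))
(1, 2, R3, (1, 2))
(1, 3, R3, (1, 2))
(4, 0, R2, (0, 1))
(4, 0, R2, (0, 2))
(4, 0, R2, (1, 2))
(5, 0, R2, (1, 2))
(6, 0, R4, (0, 2))
(7, 0, R2, (1, 2))
(7, 0, R7, (2,))
(8, 0, R1, (1, 2))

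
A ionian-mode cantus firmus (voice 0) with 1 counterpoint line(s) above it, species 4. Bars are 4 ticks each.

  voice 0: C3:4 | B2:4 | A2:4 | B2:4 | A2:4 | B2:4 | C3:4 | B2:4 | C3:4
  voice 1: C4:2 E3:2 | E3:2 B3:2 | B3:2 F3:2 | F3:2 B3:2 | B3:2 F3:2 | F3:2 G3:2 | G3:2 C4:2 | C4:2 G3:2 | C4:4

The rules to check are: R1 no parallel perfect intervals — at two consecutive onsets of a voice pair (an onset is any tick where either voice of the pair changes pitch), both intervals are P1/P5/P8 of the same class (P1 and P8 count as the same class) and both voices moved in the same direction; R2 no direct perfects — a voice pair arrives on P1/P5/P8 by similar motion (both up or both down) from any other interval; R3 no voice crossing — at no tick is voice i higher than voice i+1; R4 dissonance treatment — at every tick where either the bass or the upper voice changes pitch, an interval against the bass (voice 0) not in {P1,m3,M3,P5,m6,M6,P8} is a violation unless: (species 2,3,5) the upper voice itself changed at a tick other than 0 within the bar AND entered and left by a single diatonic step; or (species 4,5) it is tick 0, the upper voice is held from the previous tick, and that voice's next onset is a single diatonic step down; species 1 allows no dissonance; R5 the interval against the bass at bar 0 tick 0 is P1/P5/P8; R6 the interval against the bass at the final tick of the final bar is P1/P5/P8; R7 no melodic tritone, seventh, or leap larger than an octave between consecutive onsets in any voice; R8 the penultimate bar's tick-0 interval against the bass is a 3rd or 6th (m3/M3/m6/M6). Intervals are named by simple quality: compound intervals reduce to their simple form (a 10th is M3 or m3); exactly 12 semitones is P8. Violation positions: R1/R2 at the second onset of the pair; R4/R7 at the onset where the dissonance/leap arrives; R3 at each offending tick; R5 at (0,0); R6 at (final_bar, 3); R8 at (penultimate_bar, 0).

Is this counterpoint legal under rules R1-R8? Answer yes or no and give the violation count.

No (11 violations)

bar 0: v0=C3 v1=C4 (P8)
bar 1: v0=B2 v1=E3 (P4)
bar 2: v0=A2 v1=B3 (M2)
bar 3: v0=B2 v1=F3 (TT)
bar 4: v0=A2 v1=B3 (M2)
bar 5: v0=B2 v1=F3 (TT)
bar 6: v0=C3 v1=G3 (P5)
bar 7: v0=B2 v1=C4 (m2)
bar 8: v0=C3 v1=C4 (P8)
  R4 @ bar1.0: B2/E3 P4 untreated
  R4 @ bar2.0: A2/B3 M2 untreated
  R7 @ bar2.2: B3->F3 leap 6st
  R4 @ bar3.0: B2/F3 TT untreated
  R7 @ bar3.2: F3->B3 leap 6st
  R4 @ bar4.0: A2/B3 M2 untreated
  R7 @ bar4.2: B3->F3 leap 6st
  R4 @ bar5.0: B2/F3 TT untreated
  R4 @ bar7.0: B2/C4 m2 untreated
  R8 @ bar7.0: penult m2 not 3rd/6th
  R2 @ bar8.0: B2/G3 m6 -> C3/C4 P8 similar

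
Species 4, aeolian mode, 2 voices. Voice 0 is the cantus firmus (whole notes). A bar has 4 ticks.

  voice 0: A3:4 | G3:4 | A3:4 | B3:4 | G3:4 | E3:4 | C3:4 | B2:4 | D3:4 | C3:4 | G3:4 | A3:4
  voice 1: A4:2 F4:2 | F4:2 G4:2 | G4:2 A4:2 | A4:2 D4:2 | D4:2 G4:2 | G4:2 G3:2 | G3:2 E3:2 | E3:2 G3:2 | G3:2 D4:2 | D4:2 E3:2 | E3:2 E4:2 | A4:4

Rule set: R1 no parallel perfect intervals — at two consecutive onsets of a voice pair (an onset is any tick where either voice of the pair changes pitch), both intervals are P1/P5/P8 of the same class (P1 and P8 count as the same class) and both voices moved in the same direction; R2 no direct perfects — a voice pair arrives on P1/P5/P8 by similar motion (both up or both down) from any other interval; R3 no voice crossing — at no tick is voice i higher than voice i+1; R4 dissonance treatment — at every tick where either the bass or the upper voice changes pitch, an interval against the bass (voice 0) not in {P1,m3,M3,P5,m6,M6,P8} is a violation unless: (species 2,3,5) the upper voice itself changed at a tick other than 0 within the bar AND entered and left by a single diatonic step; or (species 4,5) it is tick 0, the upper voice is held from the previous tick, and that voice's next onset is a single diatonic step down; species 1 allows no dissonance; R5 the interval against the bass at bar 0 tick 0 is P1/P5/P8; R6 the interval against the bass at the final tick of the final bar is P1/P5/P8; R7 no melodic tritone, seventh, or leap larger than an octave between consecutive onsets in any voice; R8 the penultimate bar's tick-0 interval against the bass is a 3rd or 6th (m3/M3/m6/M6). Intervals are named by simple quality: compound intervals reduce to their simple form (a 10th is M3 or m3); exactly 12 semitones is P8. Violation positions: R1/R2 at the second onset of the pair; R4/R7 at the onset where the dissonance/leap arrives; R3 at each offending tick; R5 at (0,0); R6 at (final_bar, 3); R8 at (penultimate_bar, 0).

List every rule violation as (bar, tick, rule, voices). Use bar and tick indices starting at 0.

bar 0: v0=A3 v1=A4 downbeat P8
bar 1: v0=G3 v1=F4 downbeat m7
bar 2: v0=A3 v1=G4 downbeat m7
bar 3: v0=B3 v1=A4 downbeat m7
bar 4: v0=G3 v1=D4 downbeat P5
bar 5: v0=E3 v1=G4 downbeat m3
bar 6: v0=C3 v1=G3 downbeat P5
bar 7: v0=B2 v1=E3 downbeat P4
bar 8: v0=D3 v1=G3 downbeat P4
bar 9: v0=C3 v1=D4 downbeat M2
bar 10: v0=G3 v1=E3 downbeat m3
bar 11: v0=A3 v1=A4 downbeat P8
  -> R4 @ bar 1 tick 0 v(0, 1): G3/F4 m7 untreated
  -> R4 @ bar 2 tick 0 v(0, 1): A3/G4 m7 untreated
  -> R4 @ bar 3 tick 0 v(0, 1): B3/A4 m7 untreated
  -> R4 @ bar 7 tick 0 v(0, 1): B2/E3 P4 untreated
  -> R4 @ bar 8 tick 0 v(0, 1): D3/G3 P4 untreated
  -> R4 @ bar 9 tick 0 v(0, 1): C3/D4 M2 untreated
  -> R7 @ bar 9 tick 2 v(1,): D4->E3 leap 10st
  -> R3 @ bar 10 tick 0 v(0, 1): G3 above E3
  -> R3 @ bar 10 tick 1 v(0, 1): G3 above E3
  -> R2 @ bar 11 tick 0 v(0, 1): G3/E4 M6 -> A3/A4 P8 similar

(1, 0, R4, (0, 1))
(2, 0, R4, (0, 1))
(3, 0, R4, (0, 1))
(7, 0, R4, (0, 1))
(8, 0, R4, (0, 1))
(9, 0, R4, (0, 1))
(9, 2, R7, (1,))
(10, 0, R3, (0, 1))
(10, 1, R3, (0, 1))
(11, 0, R2, (0, 1))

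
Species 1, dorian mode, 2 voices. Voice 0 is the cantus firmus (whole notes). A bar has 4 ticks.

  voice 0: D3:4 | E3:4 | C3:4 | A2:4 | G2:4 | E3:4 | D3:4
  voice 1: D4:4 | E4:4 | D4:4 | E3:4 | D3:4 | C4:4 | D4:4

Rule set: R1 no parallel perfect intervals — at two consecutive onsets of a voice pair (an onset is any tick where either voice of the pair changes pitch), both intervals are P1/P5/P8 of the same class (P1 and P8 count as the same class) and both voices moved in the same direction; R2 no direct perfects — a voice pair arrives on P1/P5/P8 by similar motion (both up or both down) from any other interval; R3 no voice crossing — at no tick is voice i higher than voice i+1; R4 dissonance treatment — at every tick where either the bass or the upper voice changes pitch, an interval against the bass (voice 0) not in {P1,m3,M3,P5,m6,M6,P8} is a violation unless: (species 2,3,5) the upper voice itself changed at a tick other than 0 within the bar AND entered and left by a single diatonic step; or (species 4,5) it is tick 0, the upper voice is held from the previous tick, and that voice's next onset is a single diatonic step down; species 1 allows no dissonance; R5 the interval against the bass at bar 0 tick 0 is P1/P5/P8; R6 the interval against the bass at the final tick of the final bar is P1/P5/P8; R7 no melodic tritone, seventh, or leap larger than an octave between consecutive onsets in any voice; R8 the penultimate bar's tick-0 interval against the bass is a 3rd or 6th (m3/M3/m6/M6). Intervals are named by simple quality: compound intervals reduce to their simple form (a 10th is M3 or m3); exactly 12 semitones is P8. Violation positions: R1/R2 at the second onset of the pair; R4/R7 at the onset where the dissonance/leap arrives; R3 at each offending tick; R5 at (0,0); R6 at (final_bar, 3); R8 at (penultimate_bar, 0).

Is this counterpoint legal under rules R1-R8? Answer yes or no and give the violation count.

bar 0: v0=D3 v1=D4 (P8)
bar 1: v0=E3 v1=E4 (P8)
bar 2: v0=C3 v1=D4 (M2)
bar 3: v0=A2 v1=E3 (P5)
bar 4: v0=G2 v1=D3 (P5)
bar 5: v0=E3 v1=C4 (m6)
bar 6: v0=D3 v1=D4 (P8)
  R1 @ bar1.0: D3/D4 P8 -> E3/E4 P8 similar
  R4 @ bar2.0: C3/D4 M2 untreated
  R2 @ bar3.0: C3/D4 M2 -> A2/E3 P5 similar
  R7 @ bar3.0: D4->E3 leap 10st
  R1 @ bar4.0: A2/E3 P5 -> G2/D3 P5 similar
  R7 @ bar5.0: D3->C4 leap 10st

No (6 violations)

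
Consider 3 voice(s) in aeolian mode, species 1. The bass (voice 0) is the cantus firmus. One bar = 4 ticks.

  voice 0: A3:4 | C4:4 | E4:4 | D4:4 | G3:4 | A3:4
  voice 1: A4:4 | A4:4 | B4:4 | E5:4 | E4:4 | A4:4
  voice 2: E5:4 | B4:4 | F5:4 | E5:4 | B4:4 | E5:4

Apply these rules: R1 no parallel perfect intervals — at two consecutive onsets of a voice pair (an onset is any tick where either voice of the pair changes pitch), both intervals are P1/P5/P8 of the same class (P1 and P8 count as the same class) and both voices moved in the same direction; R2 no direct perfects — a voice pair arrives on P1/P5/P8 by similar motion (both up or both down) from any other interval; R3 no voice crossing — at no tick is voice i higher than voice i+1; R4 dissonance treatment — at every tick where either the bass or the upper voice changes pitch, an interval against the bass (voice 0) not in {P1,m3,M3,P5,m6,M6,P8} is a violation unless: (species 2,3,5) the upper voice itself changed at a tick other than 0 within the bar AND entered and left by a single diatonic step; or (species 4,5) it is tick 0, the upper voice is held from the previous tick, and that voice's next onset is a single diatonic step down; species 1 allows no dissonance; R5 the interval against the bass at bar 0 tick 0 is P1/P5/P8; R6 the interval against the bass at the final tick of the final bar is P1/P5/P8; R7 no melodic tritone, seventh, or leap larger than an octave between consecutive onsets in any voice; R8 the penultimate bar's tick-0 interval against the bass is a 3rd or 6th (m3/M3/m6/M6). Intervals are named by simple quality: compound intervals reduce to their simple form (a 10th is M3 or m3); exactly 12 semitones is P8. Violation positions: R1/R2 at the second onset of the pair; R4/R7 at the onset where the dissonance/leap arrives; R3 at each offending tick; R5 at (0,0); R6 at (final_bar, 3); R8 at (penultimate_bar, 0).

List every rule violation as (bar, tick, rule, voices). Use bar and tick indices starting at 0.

(1, 0, R4, (0, 2))
(2, 0, R2, (0, 1))
(2, 0, R4, (0, 2))
(2, 0, R7, (2,))
(3, 0, R4, (0, 1))
(3, 0, R4, (0, 2))
(4, 0, R2, (1, 2))
(5, 0, R1, (1, 2))
(5, 0, R2, (0, 1))
(5, 0, R2, (0, 2))

bar 0: v0=A3 v1=A4 v2=E5 downbeat P5
bar 1: v0=C4 v1=A4 v2=B4 downbeat M7
bar 2: v0=E4 v1=B4 v2=F5 downbeat m2
bar 3: v0=D4 v1=E5 v2=E5 downbeat M2
bar 4: v0=G3 v1=E4 v2=B4 downbeat M3
bar 5: v0=A3 v1=A4 v2=E5 downbeat P5
  -> R4 @ bar 1 tick 0 v(0, 2): C4/B4 M7 untreated
  -> R2 @ bar 2 tick 0 v(0, 1): C4/A4 M6 -> E4/B4 P5 similar
  -> R4 @ bar 2 tick 0 v(0, 2): E4/F5 m2 untreated
  -> R7 @ bar 2 tick 0 v(2,): B4->F5 leap 6st
  -> R4 @ bar 3 tick 0 v(0, 1): D4/E5 M2 untreated
  -> R4 @ bar 3 tick 0 v(0, 2): D4/E5 M2 untreated
  -> R2 @ bar 4 tick 0 v(1, 2): E5/E5 P1 -> E4/B4 P5 similar
  -> R1 @ bar 5 tick 0 v(1, 2): E4/B4 P5 -> A4/E5 P5 similar
  -> R2 @ bar 5 tick 0 v(0, 1): G3/E4 M6 -> A3/A4 P8 similar
  -> R2 @ bar 5 tick 0 v(0, 2): G3/B4 M3 -> A3/E5 P5 similar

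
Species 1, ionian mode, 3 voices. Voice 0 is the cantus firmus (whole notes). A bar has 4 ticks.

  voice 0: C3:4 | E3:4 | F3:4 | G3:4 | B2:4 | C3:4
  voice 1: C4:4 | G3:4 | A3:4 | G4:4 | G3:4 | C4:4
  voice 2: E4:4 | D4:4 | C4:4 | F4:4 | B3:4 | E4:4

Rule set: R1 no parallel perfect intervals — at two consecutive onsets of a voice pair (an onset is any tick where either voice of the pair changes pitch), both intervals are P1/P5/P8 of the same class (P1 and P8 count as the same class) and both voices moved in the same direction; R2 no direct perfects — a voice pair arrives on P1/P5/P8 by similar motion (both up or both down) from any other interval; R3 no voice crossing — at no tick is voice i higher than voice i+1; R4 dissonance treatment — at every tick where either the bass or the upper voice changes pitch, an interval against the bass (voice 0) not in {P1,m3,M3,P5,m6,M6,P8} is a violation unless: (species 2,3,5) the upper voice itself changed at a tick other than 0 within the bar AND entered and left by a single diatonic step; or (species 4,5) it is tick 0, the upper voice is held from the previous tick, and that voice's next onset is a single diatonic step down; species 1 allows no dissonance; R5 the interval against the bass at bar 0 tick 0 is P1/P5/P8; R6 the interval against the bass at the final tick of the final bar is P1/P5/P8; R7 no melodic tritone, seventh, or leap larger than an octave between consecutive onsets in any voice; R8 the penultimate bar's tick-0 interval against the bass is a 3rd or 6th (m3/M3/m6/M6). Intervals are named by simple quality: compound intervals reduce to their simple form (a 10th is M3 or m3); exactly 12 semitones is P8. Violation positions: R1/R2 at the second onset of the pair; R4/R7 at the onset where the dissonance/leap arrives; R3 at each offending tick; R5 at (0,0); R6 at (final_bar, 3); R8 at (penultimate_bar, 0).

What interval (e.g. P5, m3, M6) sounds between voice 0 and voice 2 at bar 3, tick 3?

m7

voice 0=G3 voice 2=F4 -> m7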